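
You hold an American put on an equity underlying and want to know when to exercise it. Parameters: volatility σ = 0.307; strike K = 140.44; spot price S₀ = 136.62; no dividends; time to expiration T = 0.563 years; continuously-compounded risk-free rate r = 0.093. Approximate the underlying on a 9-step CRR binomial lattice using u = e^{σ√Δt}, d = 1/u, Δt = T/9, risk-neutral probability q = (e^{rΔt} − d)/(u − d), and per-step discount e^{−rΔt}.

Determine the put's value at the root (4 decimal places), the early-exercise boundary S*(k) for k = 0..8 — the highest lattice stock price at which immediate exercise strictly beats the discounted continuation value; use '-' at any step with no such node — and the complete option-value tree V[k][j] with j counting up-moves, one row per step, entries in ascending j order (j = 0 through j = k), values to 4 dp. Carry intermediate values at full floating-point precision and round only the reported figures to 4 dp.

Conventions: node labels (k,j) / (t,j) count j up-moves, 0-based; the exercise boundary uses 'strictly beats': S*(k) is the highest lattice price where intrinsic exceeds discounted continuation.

Δt=0.06256, u=1.07981, d=0.92609, q=0.51877, disc=e^(-rΔt)=0.99420
k=9 terminal: V=max(K-S,0) → 71.9871 60.6247 47.3764 31.9291 13.9176 0.0000 0.0000 0.0000 0.0000 0.0000
k=8: j=0 S=73.9161 intr=66.5239 cont=65.7092 V=66.5239[EX]; j=1 S=86.1852 intr=54.2548 cont=53.4401 V=54.2548[EX]; j=2 S=100.4909 intr=39.9491 cont=39.1345 V=39.9491[EX]; j=3 S=117.1711 intr=23.2689 cont=22.4543 V=23.2689[EX]; j=4 S=136.6200 intr=3.8200 cont=6.6587 V=6.6587[hold]; j=5 S=159.2972 intr=0.0000 cont=0.0000 V=0.0000[hold]; j=6 S=185.7385 intr=0.0000 cont=0.0000 V=0.0000[hold]; j=7 S=216.5687 intr=0.0000 cont=0.0000 V=0.0000[hold]; j=8 S=252.5164 intr=0.0000 cont=0.0000 V=0.0000[hold]  S*(8)=117.1711
k=7: j=0 S=79.8153 intr=60.6247 cont=59.8101 V=60.6247[EX]; j=1 S=93.0636 intr=47.3764 cont=46.5618 V=47.3764[EX]; j=2 S=108.5109 intr=31.9291 cont=31.1144 V=31.9291[EX]; j=3 S=126.5224 intr=13.9176 cont=14.5671 V=14.5671[hold]; j=4 S=147.5235 intr=0.0000 cont=3.1858 V=3.1858[hold]; j=5 S=172.0105 intr=0.0000 cont=0.0000 V=0.0000[hold]; j=6 S=200.5621 intr=0.0000 cont=0.0000 V=0.0000[hold]; j=7 S=233.8529 intr=0.0000 cont=0.0000 V=0.0000[hold]  S*(7)=108.5109
k=6: j=0 S=86.1852 intr=54.2548 cont=53.4401 V=54.2548[EX]; j=1 S=100.4909 intr=39.9491 cont=39.1345 V=39.9491[EX]; j=2 S=117.1711 intr=23.2689 cont=22.7892 V=23.2689[EX]; j=3 S=136.6200 intr=3.8200 cont=8.6125 V=8.6125[hold]; j=4 S=159.2972 intr=0.0000 cont=1.5242 V=1.5242[hold]; j=5 S=185.7385 intr=0.0000 cont=0.0000 V=0.0000[hold]; j=6 S=216.5687 intr=0.0000 cont=0.0000 V=0.0000[hold]  S*(6)=117.1711
k=5: j=0 S=93.0636 intr=47.3764 cont=46.5618 V=47.3764[EX]; j=1 S=108.5109 intr=31.9291 cont=31.1144 V=31.9291[EX]; j=2 S=126.5224 intr=13.9176 cont=15.5748 V=15.5748[hold]; j=3 S=147.5235 intr=0.0000 cont=4.9067 V=4.9067[hold]; j=4 S=172.0105 intr=0.0000 cont=0.7292 V=0.7292[hold]; j=5 S=200.5621 intr=0.0000 cont=0.0000 V=0.0000[hold]  S*(5)=108.5109
k=4: j=0 S=100.4909 intr=39.9491 cont=39.1345 V=39.9491[EX]; j=1 S=117.1711 intr=23.2689 cont=23.3089 V=23.3089[hold]; j=2 S=136.6200 intr=3.8200 cont=9.9823 V=9.9823[hold]; j=3 S=159.2972 intr=0.0000 cont=2.7237 V=2.7237[hold]; j=4 S=185.7385 intr=0.0000 cont=0.3489 V=0.3489[hold]  S*(4)=100.4909
k=3: j=0 S=108.5109 intr=31.9291 cont=31.1350 V=31.9291[EX]; j=1 S=126.5224 intr=13.9176 cont=16.3004 V=16.3004[hold]; j=2 S=147.5235 intr=0.0000 cont=6.1807 V=6.1807[hold]; j=3 S=172.0105 intr=0.0000 cont=1.4831 V=1.4831[hold]  S*(3)=108.5109
k=2: j=0 S=117.1711 intr=23.2689 cont=23.6832 V=23.6832[hold]; j=1 S=136.6200 intr=3.8200 cont=10.9865 V=10.9865[hold]; j=2 S=159.2972 intr=0.0000 cont=3.7220 V=3.7220[hold]  S*(2)=-
k=1: j=0 S=126.5224 intr=13.9176 cont=16.9973 V=16.9973[hold]; j=1 S=147.5235 intr=0.0000 cont=7.1760 V=7.1760[hold]  S*(1)=-
k=0: j=0 S=136.6200 intr=3.8200 cont=11.8333 V=11.8333[hold]  S*(0)=-

price = 11.8333
boundary = - - - 108.5109 100.4909 108.5109 117.1711 108.5109 117.1711
tree:
11.8333
16.9973 7.1760
23.6832 10.9865 3.7220
31.9291 16.3004 6.1807 1.4831
39.9491 23.3089 9.9823 2.7237 0.3489
47.3764 31.9291 15.5748 4.9067 0.7292 0.0000
54.2548 39.9491 23.2689 8.6125 1.5242 0.0000 0.0000
60.6247 47.3764 31.9291 14.5671 3.1858 0.0000 0.0000 0.0000
66.5239 54.2548 39.9491 23.2689 6.6587 0.0000 0.0000 0.0000 0.0000
71.9871 60.6247 47.3764 31.9291 13.9176 0.0000 0.0000 0.0000 0.0000 0.0000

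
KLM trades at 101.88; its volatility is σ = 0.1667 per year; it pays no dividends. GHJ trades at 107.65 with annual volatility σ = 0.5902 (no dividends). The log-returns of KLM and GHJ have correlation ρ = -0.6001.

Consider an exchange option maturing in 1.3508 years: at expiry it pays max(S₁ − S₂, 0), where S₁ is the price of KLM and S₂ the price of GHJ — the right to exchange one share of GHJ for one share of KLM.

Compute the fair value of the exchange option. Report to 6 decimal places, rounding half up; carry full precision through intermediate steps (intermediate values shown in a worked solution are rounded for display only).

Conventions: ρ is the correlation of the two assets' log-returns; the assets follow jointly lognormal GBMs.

σ_eff = √(σ₁² + σ₂² − 2ρσ₁σ₂) = √(0.1667² + 0.5902² − 2·-0.6001·0.1667·0.5902) = 0.702999
d₁ = (ln(S₁/S₂) + (q₂ − q₁ + σ_eff²/2)T) / (σ_eff√T) = (ln(101.88/107.65) + (0.0 − 0.0 + 0.247104)·1.3508) / 0.817054 = 0.341102
d₂ = d₁ − σ_eff√T = 0.341102 − 0.817054 = -0.475951
N(d₁) = 0.633487,  N(d₂) = 0.317054
V = S₁·e^{−q₁T}·N(d₁) − S₂·e^{−q₂T}·N(d₂) = 64.539618 − 34.130915 = 30.408703
Key observation: r never enters — measured in units of GHJ, the claim is a call on S₁/S₂ struck at 1, so only the dividend yields and σ_eff matter.

exchange price = 30.408703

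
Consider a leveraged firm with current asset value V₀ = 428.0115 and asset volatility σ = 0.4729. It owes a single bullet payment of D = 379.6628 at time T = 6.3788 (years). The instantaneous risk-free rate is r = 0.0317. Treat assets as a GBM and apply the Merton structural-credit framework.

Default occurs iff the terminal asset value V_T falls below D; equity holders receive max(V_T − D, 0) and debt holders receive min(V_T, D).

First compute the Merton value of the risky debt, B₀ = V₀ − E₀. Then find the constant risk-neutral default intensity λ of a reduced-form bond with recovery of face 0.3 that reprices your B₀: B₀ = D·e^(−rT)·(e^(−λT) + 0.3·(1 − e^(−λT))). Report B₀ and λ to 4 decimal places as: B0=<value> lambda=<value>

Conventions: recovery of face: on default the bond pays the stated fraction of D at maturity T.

B0=197.8770 lambda=0.1141

With assets at 428.0115 and a single debt payment of 379.6628 at 6.3788 years:
d₁ = [ln(V₀/D) + (r + σ²/2)T] / (σ√T)
   = [ln(428.0115/379.6628) + (0.0317 + 0.5·0.4729²)·6.3788] / (0.4729·√6.3788)
   = [0.119867 + 0.915468] / 1.194370 = 0.866846
d₂ = d₁ − σ√T = 0.866846 − 1.194370 = -0.327524
N(d₁) = 0.806987,  N(d₂) = 0.371636,  e^(−rT) = 0.816925
E₀ = V₀·N(d₁) − D·e^(−rT)·N(d₂)
   = 428.0115·0.806987 − 379.6628·0.816925·0.371636 = 230.134519
B₀ = V₀ − E₀ = 428.0115 − 230.134519 = 197.876981
e^(−λT) = (B₀·e^(rT)/D − 0.3)/(1 − 0.3) = (197.8770·1.224103/379.6628 − 0.3)/0.7 = 0.48284538
λ = −ln(0.48284538)/6.3788 = 0.114137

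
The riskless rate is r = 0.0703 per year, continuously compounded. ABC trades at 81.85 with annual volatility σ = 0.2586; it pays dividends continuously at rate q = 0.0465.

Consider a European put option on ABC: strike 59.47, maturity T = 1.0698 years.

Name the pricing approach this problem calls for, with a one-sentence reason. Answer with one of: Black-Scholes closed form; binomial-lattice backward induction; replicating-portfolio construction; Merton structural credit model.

Key observation: the instrument is a plain European put (strike 59.47) on a lognormal asset; the exact continuous-time formula applies directly.

framework: Black-Scholes closed form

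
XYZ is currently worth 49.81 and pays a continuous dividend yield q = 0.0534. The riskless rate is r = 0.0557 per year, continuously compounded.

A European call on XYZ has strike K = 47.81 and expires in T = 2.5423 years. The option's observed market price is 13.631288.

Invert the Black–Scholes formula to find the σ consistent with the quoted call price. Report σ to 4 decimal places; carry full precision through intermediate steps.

At σ = 0.4780 the Black–Scholes value reproduces the quote:
σ√T = 0.478·√2.5423 = 0.762151
d₁ = (ln(S/K) + (r−q+σ²/2)T) / (σ√T) = (ln(49.81/47.81) + (0.0557−0.0534+0.478²/2)·2.5423) / 0.762151 = (0.040981 + 0.296285) / 0.762151 = 0.442518
d₂ = d₁ − σ√T = 0.442518 − 0.762151 = -0.319634
e^{−rT} = 0.867963
e^{−qT} = 0.873053
N(d₁) = 0.670943,  N(d₂) = 0.374623
V = S·e^{−qT}·N(d₁) − K·e^{−rT}·N(d₂) = 29.177139 − 15.545851 = 13.631288 (the observed quote) — the price is monotone increasing in volatility, hence this σ is the only solution

sigma = 0.4780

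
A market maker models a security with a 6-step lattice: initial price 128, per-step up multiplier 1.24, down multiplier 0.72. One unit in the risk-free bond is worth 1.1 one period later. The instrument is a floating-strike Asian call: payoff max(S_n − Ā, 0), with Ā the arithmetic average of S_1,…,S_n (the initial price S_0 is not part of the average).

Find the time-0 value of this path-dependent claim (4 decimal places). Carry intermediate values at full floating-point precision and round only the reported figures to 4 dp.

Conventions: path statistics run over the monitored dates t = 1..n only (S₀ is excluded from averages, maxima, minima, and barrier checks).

No-arbitrage gives p* = (R−d)/(u−d) = 0.7308: enumerate every path, weight its payoff by its p*-probability, and discount by R^6.
Enumerate all 2^6 = 64 price paths (U = up ×1.24, D = down ×0.72); each path with k up-moves has probability p*^k·(1−p*)^(6−k).
DDDDDD: Ā=47.2148, payoff=0.0000, prob=0.000381
UDDDDD: Ā=81.3143, payoff=0.0000, prob=0.001034
DUDDDD: Ā=70.2210, payoff=0.0000, prob=0.001034
UUDDDD: Ā=120.9362, payoff=0.0000, prob=0.002806
DDUDDD: Ā=62.2338, payoff=0.0000, prob=0.001034
UDUDDD: Ā=107.1804, payoff=0.0000, prob=0.002806
DUUDDD: Ā=96.0871, payoff=0.0000, prob=0.002806
UUUDDD: Ā=165.4833, payoff=0.0000, prob=0.007616
DDDUDD: Ā=56.4830, payoff=0.0000, prob=0.001034
UDDUDD: Ā=97.2763, payoff=0.0000, prob=0.002806
DUDUDD: Ā=86.1830, payoff=0.0000, prob=0.002806
UUDUDD: Ā=148.4262, payoff=0.0000, prob=0.007616
DDUUDD: Ā=78.1958, payoff=0.0000, prob=0.002806
UDUUDD: Ā=134.6705, payoff=0.0000, prob=0.007616
DUUUDD: Ā=123.5771, payoff=0.0000, prob=0.007616
UUUUDD: Ā=212.8273, payoff=0.0000, prob=0.020671
DDDDUD: Ā=52.3424, payoff=0.0000, prob=0.001034
UDDDUD: Ā=90.1453, payoff=0.0000, prob=0.002806
DUDDUD: Ā=79.0520, payoff=0.0000, prob=0.002806
UUDDUD: Ā=136.1451, payoff=0.0000, prob=0.007616
DDUDUD: Ā=71.0648, payoff=0.0000, prob=0.002806
UDUDUD: Ā=122.3894, payoff=0.0000, prob=0.007616
DUUDUD: Ā=111.2960, payoff=0.0000, prob=0.007616
UUUDUD: Ā=191.6765, payoff=0.0000, prob=0.020671
DDDUUD: Ā=65.3140, payoff=0.0000, prob=0.002806
UDDUUD: Ā=112.4852, payoff=0.0000, prob=0.007616
DUDUUD: Ā=101.3919, payoff=0.0000, prob=0.007616
UUDUUD: Ā=174.6194, payoff=0.0000, prob=0.020671
DDUUUD: Ā=93.4047, payoff=0.0000, prob=0.007616
UDUUUD: Ā=160.8637, payoff=0.0000, prob=0.020671
DUUUUD: Ā=149.7703, payoff=7.1076, prob=0.020671
UUUUUD: Ā=257.9378, payoff=12.2408, prob=0.056108
DDDDDU: Ā=49.3612, payoff=0.0000, prob=0.001034
UDDDDU: Ā=85.0110, payoff=0.0000, prob=0.002806
DUDDDU: Ā=73.9177, payoff=0.0000, prob=0.002806
UUDDDU: Ā=127.3027, payoff=0.0000, prob=0.007616
DDUDDU: Ā=65.9305, payoff=0.0000, prob=0.002806
UDUDDU: Ā=113.5470, payoff=0.0000, prob=0.007616
DUUDDU: Ā=102.4536, payoff=0.0000, prob=0.007616
UUUDDU: Ā=176.4479, payoff=0.0000, prob=0.020671
DDDUDU: Ā=60.1797, payoff=0.0000, prob=0.002806
UDDUDU: Ā=103.6428, payoff=0.0000, prob=0.007616
DUDUDU: Ā=92.5495, payoff=0.0000, prob=0.007616
UUDUDU: Ā=159.3908, payoff=0.0000, prob=0.020671
DDUUDU: Ā=84.5623, payoff=6.5281, prob=0.007616
UDUUDU: Ā=145.6351, payoff=11.2428, prob=0.020671
DUUUDU: Ā=134.5417, payoff=22.3361, prob=0.020671
UUUUDU: Ā=231.7108, payoff=38.4678, prob=0.056108
DDDDUU: Ā=56.0391, payoff=0.0000, prob=0.002806
UDDDUU: Ā=96.5119, payoff=0.0000, prob=0.007616
DUDDUU: Ā=85.4185, payoff=5.6719, prob=0.007616
UUDDUU: Ā=147.1097, payoff=9.7682, prob=0.020671
DDUDUU: Ā=77.4313, payoff=13.6591, prob=0.007616
UDUDUU: Ā=133.3539, payoff=23.5239, prob=0.020671
DUUDUU: Ā=122.2606, payoff=34.6173, prob=0.020671
UUUDUU: Ā=210.5599, payoff=59.6186, prob=0.056108
DDDUUU: Ā=71.6805, payoff=19.4098, prob=0.007616
UDDUUU: Ā=123.4498, payoff=33.4281, prob=0.020671
DUDUUU: Ā=112.3565, payoff=44.5214, prob=0.020671
UUDUUU: Ā=193.5028, payoff=76.6757, prob=0.056108
DDUUUU: Ā=104.3693, payoff=52.5086, prob=0.020671
UDUUUU: Ā=179.7471, payoff=90.4315, prob=0.056108
DUUUUU: Ā=168.6538, payoff=101.5248, prob=0.056108
UUUUUU: Ā=290.4593, payoff=174.8483, prob=0.152294
Price = Σ prob·payoff / R^6 = 53.177310 / 1.771561 = 30.0172

price = 30.0172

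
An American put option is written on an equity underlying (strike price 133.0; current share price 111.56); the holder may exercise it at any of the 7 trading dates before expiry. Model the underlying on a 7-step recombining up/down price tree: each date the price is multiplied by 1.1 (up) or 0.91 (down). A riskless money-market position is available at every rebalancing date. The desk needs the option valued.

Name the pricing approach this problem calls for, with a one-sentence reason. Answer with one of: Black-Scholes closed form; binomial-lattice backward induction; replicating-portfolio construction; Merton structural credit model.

Key observation: the exercise right at every one of the 7 steps is what matters: each node needs max(133 − S, continuation), which only the stepwise tree valuation starting from spot 111.56 delivers.

framework: binomial-lattice backward induction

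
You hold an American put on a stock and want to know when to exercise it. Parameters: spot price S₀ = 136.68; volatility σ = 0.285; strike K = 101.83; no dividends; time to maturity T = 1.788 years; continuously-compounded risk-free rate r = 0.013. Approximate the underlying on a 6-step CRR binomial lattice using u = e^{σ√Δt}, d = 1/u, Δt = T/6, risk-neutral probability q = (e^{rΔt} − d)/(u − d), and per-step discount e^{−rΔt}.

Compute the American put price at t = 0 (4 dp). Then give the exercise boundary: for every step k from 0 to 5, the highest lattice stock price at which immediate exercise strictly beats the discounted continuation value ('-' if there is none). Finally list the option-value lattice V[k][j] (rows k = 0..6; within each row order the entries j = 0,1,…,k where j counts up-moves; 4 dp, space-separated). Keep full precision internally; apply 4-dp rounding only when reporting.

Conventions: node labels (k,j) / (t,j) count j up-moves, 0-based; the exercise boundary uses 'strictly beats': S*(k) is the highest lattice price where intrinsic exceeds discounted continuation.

price = 4.7389
boundary = - - - - 73.3559 85.7043
tree:
4.7389
7.7227 1.4614
12.3243 2.6715 0.1284
19.1180 4.8744 0.2449 0.0000
28.4741 8.8758 0.4670 0.0000 0.0000
39.0433 16.1257 0.8907 0.0000 0.0000 0.0000
48.0897 28.4741 1.6986 0.0000 0.0000 0.0000 0.0000

Δt=0.29800, u=1.16834, d=0.85592, q=0.47361, disc=e^(-rΔt)=0.99613
k=6 terminal: V=max(K-S,0) → 48.0897 28.4741 1.6986 0.0000 0.0000 0.0000 0.0000
k=5: j=0 S=62.7867 intr=39.0433 cont=38.6495 V=39.0433[EX]; j=1 S=85.7043 intr=16.1257 cont=15.7320 V=16.1257[EX]; j=2 S=116.9870 intr=0.0000 cont=0.8907 V=0.8907[hold]; j=3 S=159.6880 intr=0.0000 cont=0.0000 V=0.0000[hold]; j=4 S=217.9753 intr=0.0000 cont=0.0000 V=0.0000[hold]; j=5 S=297.5377 intr=0.0000 cont=0.0000 V=0.0000[hold]  S*(5)=85.7043
k=4: j=0 S=73.3559 intr=28.4741 cont=28.0803 V=28.4741[EX]; j=1 S=100.1314 intr=1.6986 cont=8.8758 V=8.8758[hold]; j=2 S=136.6800 intr=0.0000 cont=0.4670 V=0.4670[hold]; j=3 S=186.5691 intr=0.0000 cont=0.0000 V=0.0000[hold]; j=4 S=254.6681 intr=0.0000 cont=0.0000 V=0.0000[hold]  S*(4)=73.3559
k=3: j=0 S=85.7043 intr=16.1257 cont=19.1180 V=19.1180[hold]; j=1 S=116.9870 intr=0.0000 cont=4.8744 V=4.8744[hold]; j=2 S=159.6880 intr=0.0000 cont=0.2449 V=0.2449[hold]; j=3 S=217.9753 intr=0.0000 cont=0.0000 V=0.0000[hold]  S*(3)=-
k=2: j=0 S=100.1314 intr=1.6986 cont=12.3243 V=12.3243[hold]; j=1 S=136.6800 intr=0.0000 cont=2.6715 V=2.6715[hold]; j=2 S=186.5691 intr=0.0000 cont=0.1284 V=0.1284[hold]  S*(2)=-
k=1: j=0 S=116.9870 intr=0.0000 cont=7.7227 V=7.7227[hold]; j=1 S=159.6880 intr=0.0000 cont=1.4614 V=1.4614[hold]  S*(1)=-
k=0: j=0 S=136.6800 intr=0.0000 cont=4.7389 V=4.7389[hold]  S*(0)=-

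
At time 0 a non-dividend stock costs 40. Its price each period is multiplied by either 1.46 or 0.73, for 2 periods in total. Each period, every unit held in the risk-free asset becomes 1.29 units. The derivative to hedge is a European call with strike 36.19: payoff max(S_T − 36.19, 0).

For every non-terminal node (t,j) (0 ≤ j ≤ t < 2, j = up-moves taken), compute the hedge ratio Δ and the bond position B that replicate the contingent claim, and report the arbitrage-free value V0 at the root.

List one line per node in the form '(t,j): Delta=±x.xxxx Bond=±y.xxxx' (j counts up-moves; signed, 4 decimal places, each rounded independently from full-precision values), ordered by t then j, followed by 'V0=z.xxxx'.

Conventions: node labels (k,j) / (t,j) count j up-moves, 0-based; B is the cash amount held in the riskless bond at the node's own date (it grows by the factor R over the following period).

Under the risk-neutral measure, an up-move has probability p* = (R−d)/(u−d) = 0.7671 and values discount at R = 1.29.
Terminal payoffs: V(2,0)=0.0000, V(2,1)=6.4420, V(2,2)=49.0740
Node (1,0) S=29.2000: V=(p*·6.4420+(1−p*)·0.0000)/1.29=3.8309; Δ=(6.4420−0.0000)/(42.6320−21.3160)=0.3022; B=V−Δ·S=-4.9938
Node (1,1) S=58.4000: V=(p*·49.0740+(1−p*)·6.4420)/1.29=30.3457; Δ=(49.0740−6.4420)/(85.2640−42.6320)=1.0000; B=V−Δ·S=-28.0543
Node (0,0) S=40.0000: V=(p*·30.3457+(1−p*)·3.8309)/1.29=18.7372; Δ=(30.3457−3.8309)/(58.4000−29.2000)=0.9080; B=V−Δ·S=-17.5845
Check: Δ(0,0)·S0 + B(0,0) = 18.7372 = V0.

(0,0): Delta=0.9080 Bond=-17.5845
(1,0): Delta=0.3022 Bond=-4.9938
(1,1): Delta=1.0000 Bond=-28.0543
V0=18.7372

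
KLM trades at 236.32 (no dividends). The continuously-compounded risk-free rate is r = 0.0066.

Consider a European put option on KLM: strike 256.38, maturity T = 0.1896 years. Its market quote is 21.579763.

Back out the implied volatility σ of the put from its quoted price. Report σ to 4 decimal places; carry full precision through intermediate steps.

sigma = 0.1917

At σ = 0.1917 the Black–Scholes value reproduces the quote:
σ√T = 0.1917·√0.1896 = 0.083472
d₁ = (ln(S/K) + (r+σ²/2)T) / (σ√T) = (ln(236.32/256.38) + (0.0066+0.1917²/2)·0.1896) / 0.083472 = (-0.081474 + 0.004735) / 0.083472 = -0.919334
d₂ = d₁ − σ√T = -0.919334 − 0.083472 = -1.002806
e^{−rT} = 0.998749
N(−d₁) = 0.821040,  N(−d₂) = 0.842023
V = K·e^{−rT}·N(−d₂) − S·N(−d₁) = 215.607842 − 194.028079 = 21.579763 (matching the quote); vega is positive throughout, so no other σ reproduces this price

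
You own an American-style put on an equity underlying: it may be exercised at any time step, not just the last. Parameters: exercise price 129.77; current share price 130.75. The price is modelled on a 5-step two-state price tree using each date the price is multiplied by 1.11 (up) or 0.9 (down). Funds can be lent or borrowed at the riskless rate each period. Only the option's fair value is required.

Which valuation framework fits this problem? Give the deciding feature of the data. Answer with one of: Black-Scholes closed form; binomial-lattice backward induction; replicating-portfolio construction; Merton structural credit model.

Key observation: early exercise of the strike-129.77 put must be checked at each of the 5 dates (spot 130.75), which forces a node-by-node comparison of intrinsic and continuation value backward from expiry.

framework: binomial-lattice backward induction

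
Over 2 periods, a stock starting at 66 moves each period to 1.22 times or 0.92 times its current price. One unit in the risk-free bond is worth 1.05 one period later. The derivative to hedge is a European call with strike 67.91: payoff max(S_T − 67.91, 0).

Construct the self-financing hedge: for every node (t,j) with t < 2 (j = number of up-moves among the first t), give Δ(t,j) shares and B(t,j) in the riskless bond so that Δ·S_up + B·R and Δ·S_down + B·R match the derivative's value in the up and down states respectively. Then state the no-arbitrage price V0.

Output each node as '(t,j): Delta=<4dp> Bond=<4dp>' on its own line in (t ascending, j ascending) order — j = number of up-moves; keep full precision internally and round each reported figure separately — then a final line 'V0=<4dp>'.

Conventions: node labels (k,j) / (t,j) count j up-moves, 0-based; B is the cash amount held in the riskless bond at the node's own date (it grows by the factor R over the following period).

(0,0): Delta=0.6716 Bond=-36.4145
(1,0): Delta=0.3386 Bond=-18.0156
(1,1): Delta=1.0000 Bond=-64.6762
V0=7.9126

Risk-neutral probability p* = (R−d)/(u−d) = (1.05−0.92)/(1.22−0.92) = 0.4333.
Terminal payoffs: V(2,0)=0.0000, V(2,1)=6.1684, V(2,2)=30.3244
(1,0): S=60.7200. Δ = (V_up−V_dn)/(S_up−S_dn) = (6.1684−0.0000)/(74.0784−55.8624) = 0.3386. V = [p*·6.1684 + (1−p*)·0.0000]/1.05 = 2.5457. B = V − Δ·S = -18.0156.
(1,1): S=80.5200. Δ = (V_up−V_dn)/(S_up−S_dn) = (30.3244−6.1684)/(98.2344−74.0784) = 1.0000. V = [p*·30.3244 + (1−p*)·6.1684]/1.05 = 15.8438. B = V − Δ·S = -64.6762.
(0,0): S=66.0000. Δ = (V_up−V_dn)/(S_up−S_dn) = (15.8438−2.5457)/(80.5200−60.7200) = 0.6716. V = [p*·15.8438 + (1−p*)·2.5457]/1.05 = 7.9126. B = V − Δ·S = -36.4145.
Verification: the root portfolio costs Δ(0,0)·S0 + B(0,0) = 7.9126, matching V0.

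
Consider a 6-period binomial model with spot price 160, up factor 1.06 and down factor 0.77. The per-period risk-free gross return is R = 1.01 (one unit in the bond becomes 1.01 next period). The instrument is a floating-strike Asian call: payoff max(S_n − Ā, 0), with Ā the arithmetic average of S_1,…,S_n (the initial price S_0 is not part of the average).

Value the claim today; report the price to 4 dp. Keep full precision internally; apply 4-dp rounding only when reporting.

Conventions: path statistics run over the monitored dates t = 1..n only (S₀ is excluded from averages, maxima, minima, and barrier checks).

Under the martingale measure an up-move has probability p* = 0.8276; value the claim as the probability-weighted average of per-path payoffs, discounted 6 periods at R = 1.01.
Enumerate all 2^6 = 64 price paths (U = up ×1.06, D = down ×0.77); each path with k up-moves has probability p*^k·(1−p*)^(6−k).
DDDDDD: Ā=70.6684, payoff=0.0000, prob=0.000026
UDDDDD: Ā=97.2837, payoff=0.0000, prob=0.000126
DUDDDD: Ā=89.5504, payoff=0.0000, prob=0.000126
UUDDDD: Ā=123.2772, payoff=0.0000, prob=0.000605
DDUDDD: Ā=83.5957, payoff=0.0000, prob=0.000126
UDUDDD: Ā=115.0799, payoff=0.0000, prob=0.000605
DUUDDD: Ā=107.3465, payoff=0.0000, prob=0.000605
UUUDDD: Ā=147.7757, payoff=0.0000, prob=0.002905
DDDUDD: Ā=79.0106, payoff=0.0000, prob=0.000126
UDDUDD: Ā=108.7679, payoff=0.0000, prob=0.000605
DUDUDD: Ā=101.0346, payoff=0.0000, prob=0.000605
UUDUDD: Ā=139.0866, payoff=0.0000, prob=0.002905
DDUUDD: Ā=95.0799, payoff=0.0000, prob=0.000605
UDUUDD: Ā=130.8892, payoff=0.0000, prob=0.002905
DUUUDD: Ā=123.1559, payoff=0.0000, prob=0.002905
UUUUDD: Ā=169.5393, payoff=0.0000, prob=0.013944
DDDDUD: Ā=75.4801, payoff=0.0000, prob=0.000126
UDDDUD: Ā=103.9077, payoff=0.0000, prob=0.000605
DUDDUD: Ā=96.1744, payoff=0.0000, prob=0.000605
UUDDUD: Ā=132.3959, payoff=0.0000, prob=0.002905
DDUDUD: Ā=90.2197, payoff=0.0000, prob=0.000605
UDUDUD: Ā=124.1986, payoff=0.0000, prob=0.002905
DUUDUD: Ā=116.4652, payoff=0.0000, prob=0.002905
UUUDUD: Ā=160.3288, payoff=0.0000, prob=0.013944
DDDUUD: Ā=85.6346, payoff=0.0000, prob=0.000605
UDDUUD: Ā=117.8866, payoff=0.0000, prob=0.002905
DUDUUD: Ā=110.1533, payoff=0.0000, prob=0.002905
UUDUUD: Ā=151.6396, payoff=0.0000, prob=0.013944
DDUUUD: Ā=104.1986, payoff=0.0000, prob=0.002905
UDUUUD: Ā=143.4422, payoff=0.0000, prob=0.013944
DUUUUD: Ā=135.7089, payoff=0.0000, prob=0.013944
UUUUUD: Ā=186.8201, payoff=0.0000, prob=0.066933
DDDDDU: Ā=72.7616, payoff=0.0000, prob=0.000126
UDDDDU: Ā=100.1654, payoff=0.0000, prob=0.000605
DUDDDU: Ā=92.4320, payoff=0.0000, prob=0.000605
UUDDDU: Ā=127.2441, payoff=0.0000, prob=0.002905
DDUDDU: Ā=86.4774, payoff=0.0000, prob=0.000605
UDUDDU: Ā=119.0467, payoff=0.0000, prob=0.002905
DUUDDU: Ā=111.3134, payoff=0.0000, prob=0.002905
UUUDDU: Ā=153.2366, payoff=0.0000, prob=0.013944
DDDUDU: Ā=81.8923, payoff=0.0000, prob=0.000605
UDDUDU: Ā=112.7348, payoff=0.0000, prob=0.002905
DUDUDU: Ā=105.0015, payoff=0.0000, prob=0.002905
UUDUDU: Ā=144.5475, payoff=0.0000, prob=0.013944
DDUUDU: Ā=99.0468, payoff=0.0000, prob=0.002905
UDUUDU: Ā=136.3501, payoff=0.0000, prob=0.013944
DUUUDU: Ā=128.6168, payoff=0.0000, prob=0.013944
UUUUDU: Ā=177.0569, payoff=0.0000, prob=0.066933
DDDDUU: Ā=78.3617, payoff=0.0000, prob=0.000605
UDDDUU: Ā=107.8746, payoff=0.0000, prob=0.002905
DUDDUU: Ā=100.1413, payoff=0.0000, prob=0.002905
UUDDUU: Ā=137.8568, payoff=0.0000, prob=0.013944
DDUDUU: Ā=94.1866, payoff=0.0000, prob=0.002905
UDUDUU: Ā=129.6595, payoff=0.0000, prob=0.013944
DUUDUU: Ā=121.9261, payoff=0.0000, prob=0.013944
UUUDUU: Ā=167.8464, payoff=0.0000, prob=0.066933
DDDUUU: Ā=89.6015, payoff=0.0000, prob=0.002905
UDDUUU: Ā=123.3475, payoff=0.0000, prob=0.013944
DUDUUU: Ā=115.6142, payoff=4.1494, prob=0.013944
UUDUUU: Ā=159.1572, payoff=5.7122, prob=0.066933
DDUUUU: Ā=109.6595, payoff=10.1041, prob=0.013944
UDUUUU: Ā=150.9599, payoff=13.9095, prob=0.066933
DUUUUU: Ā=143.2265, payoff=21.6429, prob=0.066933
UUUUUU: Ā=197.1690, payoff=29.7941, prob=0.321277
Price = Σ prob·payoff / R^6 = 12.532843 / 1.061520 = 11.8065

price = 11.8065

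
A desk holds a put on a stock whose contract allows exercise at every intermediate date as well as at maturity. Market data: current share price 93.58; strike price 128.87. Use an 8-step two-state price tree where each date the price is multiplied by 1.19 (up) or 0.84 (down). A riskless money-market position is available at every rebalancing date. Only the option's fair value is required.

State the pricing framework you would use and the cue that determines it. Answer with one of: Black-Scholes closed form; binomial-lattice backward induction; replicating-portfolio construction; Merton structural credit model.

framework: binomial-lattice backward induction

Key observation: with exercise allowed before expiry on a discrete up/down model (8 steps from spot 93.58), the strike-128.87 put's value must be rolled back through the tree testing early exercise at each node.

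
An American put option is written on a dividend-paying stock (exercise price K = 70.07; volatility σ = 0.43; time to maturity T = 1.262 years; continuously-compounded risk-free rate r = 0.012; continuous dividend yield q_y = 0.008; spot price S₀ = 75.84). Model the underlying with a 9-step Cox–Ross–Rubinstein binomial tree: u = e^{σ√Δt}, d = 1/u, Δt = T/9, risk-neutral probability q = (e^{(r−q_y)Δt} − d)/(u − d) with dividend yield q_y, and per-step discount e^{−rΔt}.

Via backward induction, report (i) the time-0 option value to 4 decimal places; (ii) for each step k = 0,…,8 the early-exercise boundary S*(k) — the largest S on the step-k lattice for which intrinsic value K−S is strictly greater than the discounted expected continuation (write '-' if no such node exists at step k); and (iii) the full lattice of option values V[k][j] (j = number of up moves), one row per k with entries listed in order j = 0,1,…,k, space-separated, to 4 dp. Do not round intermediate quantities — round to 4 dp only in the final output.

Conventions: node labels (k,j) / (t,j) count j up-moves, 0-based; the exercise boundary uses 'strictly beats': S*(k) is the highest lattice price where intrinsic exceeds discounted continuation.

price = 11.1800
boundary = - - - - - 33.9039 39.8272 46.7853 54.9590
tree:
11.1800
14.9946 6.7709
19.5920 9.6863 3.3946
24.8557 13.5233 5.2457 1.2477
30.5168 18.3426 7.9507 2.1093 0.2472
36.1661 24.0381 11.7655 3.5297 0.4599 0.0000
41.2084 30.2428 16.8878 5.8331 0.8556 0.0000 0.0000
45.5008 36.1661 23.2847 9.4871 1.5918 0.0000 0.0000 0.0000
49.1548 41.2084 30.2428 15.1110 2.9614 0.0000 0.0000 0.0000 0.0000
52.2654 45.5008 36.1661 23.2847 5.5092 0.0000 0.0000 0.0000 0.0000 0.0000

Δt=0.14022  u=1.17471  d=0.85128  q=0.46157  discount=0.99832
step 9 (expiry): payoffs max(K−S,0) = 52.2654 45.5008 36.1661 23.2847 5.5092 0.0000 0.0000 0.0000 0.0000 0.0000
step 8: (k=8,j=0): S=20.9152, K−S=49.1548, hold=49.0605 ⇒ V=49.1548 exercise | (k=8,j=1): S=28.8616, K−S=41.2084, hold=41.1229 ⇒ V=41.2084 exercise | (k=8,j=2): S=39.8272, K−S=30.2428, hold=30.1696 ⇒ V=30.2428 exercise | (k=8,j=3): S=54.9590, K−S=15.1110, hold=15.0548 ⇒ V=15.1110 exercise | (k=8,j=4): S=75.8400, K−S=0.0000, hold=2.9614 ⇒ V=2.9614 continue | (k=8,j=5): S=104.6544, K−S=0.0000, hold=0.0000 ⇒ V=0.0000 continue | (k=8,j=6): S=144.4165, K−S=0.0000, hold=0.0000 ⇒ V=0.0000 continue | (k=8,j=7): S=199.2857, K−S=0.0000, hold=0.0000 ⇒ V=0.0000 continue | (k=8,j=8): S=275.0017, K−S=0.0000, hold=0.0000 ⇒ V=0.0000 continue  boundary S*=54.9590
step 7: (k=7,j=0): S=24.5692, K−S=45.5008, hold=45.4105 ⇒ V=45.5008 exercise | (k=7,j=1): S=33.9039, K−S=36.1661, hold=36.0863 ⇒ V=36.1661 exercise | (k=7,j=2): S=46.7853, K−S=23.2847, hold=23.2193 ⇒ V=23.2847 exercise | (k=7,j=3): S=64.5608, K−S=5.5092, hold=9.4871 ⇒ V=9.4871 continue | (k=7,j=4): S=89.0898, K−S=0.0000, hold=1.5918 ⇒ V=1.5918 continue | (k=7,j=5): S=122.9383, K−S=0.0000, hold=0.0000 ⇒ V=0.0000 continue | (k=7,j=6): S=169.6471, K−S=0.0000, hold=0.0000 ⇒ V=0.0000 continue | (k=7,j=7): S=234.1023, K−S=0.0000, hold=0.0000 ⇒ V=0.0000 continue  boundary S*=46.7853
step 6: (k=6,j=0): S=28.8616, K−S=41.2084, hold=41.1229 ⇒ V=41.2084 exercise | (k=6,j=1): S=39.8272, K−S=30.2428, hold=30.1696 ⇒ V=30.2428 exercise | (k=6,j=2): S=54.9590, K−S=15.1110, hold=16.8878 ⇒ V=16.8878 continue | (k=6,j=3): S=75.8400, K−S=0.0000, hold=5.8331 ⇒ V=5.8331 continue | (k=6,j=4): S=104.6544, K−S=0.0000, hold=0.8556 ⇒ V=0.8556 continue | (k=6,j=5): S=144.4165, K−S=0.0000, hold=0.0000 ⇒ V=0.0000 continue | (k=6,j=6): S=199.2857, K−S=0.0000, hold=0.0000 ⇒ V=0.0000 continue  boundary S*=39.8272
step 5: (k=5,j=0): S=33.9039, K−S=36.1661, hold=36.0863 ⇒ V=36.1661 exercise | (k=5,j=1): S=46.7853, K−S=23.2847, hold=24.0381 ⇒ V=24.0381 continue | (k=5,j=2): S=64.5608, K−S=5.5092, hold=11.7655 ⇒ V=11.7655 continue | (k=5,j=3): S=89.0898, K−S=0.0000, hold=3.5297 ⇒ V=3.5297 continue | (k=5,j=4): S=122.9383, K−S=0.0000, hold=0.4599 ⇒ V=0.4599 continue | (k=5,j=5): S=169.6471, K−S=0.0000, hold=0.0000 ⇒ V=0.0000 continue  boundary S*=33.9039
step 4: (k=4,j=0): S=39.8272, K−S=30.2428, hold=30.5168 ⇒ V=30.5168 continue | (k=4,j=1): S=54.9590, K−S=15.1110, hold=18.3426 ⇒ V=18.3426 continue | (k=4,j=2): S=75.8400, K−S=0.0000, hold=7.9507 ⇒ V=7.9507 continue | (k=4,j=3): S=104.6544, K−S=0.0000, hold=2.1093 ⇒ V=2.1093 continue | (k=4,j=4): S=144.4165, K−S=0.0000, hold=0.2472 ⇒ V=0.2472 continue  boundary S*=-
step 3: (k=3,j=0): S=46.7853, K−S=23.2847, hold=24.8557 ⇒ V=24.8557 continue | (k=3,j=1): S=64.5608, K−S=5.5092, hold=13.5233 ⇒ V=13.5233 continue | (k=3,j=2): S=89.0898, K−S=0.0000, hold=5.2457 ⇒ V=5.2457 continue | (k=3,j=3): S=122.9383, K−S=0.0000, hold=1.2477 ⇒ V=1.2477 continue  boundary S*=-
step 2: (k=2,j=0): S=54.9590, K−S=15.1110, hold=19.5920 ⇒ V=19.5920 continue | (k=2,j=1): S=75.8400, K−S=0.0000, hold=9.6863 ⇒ V=9.6863 continue | (k=2,j=2): S=104.6544, K−S=0.0000, hold=3.3946 ⇒ V=3.3946 continue  boundary S*=-
step 1: (k=1,j=0): S=64.5608, K−S=5.5092, hold=14.9946 ⇒ V=14.9946 continue | (k=1,j=1): S=89.0898, K−S=0.0000, hold=6.7709 ⇒ V=6.7709 continue  boundary S*=-
step 0: (k=0,j=0): S=75.8400, K−S=0.0000, hold=11.1800 ⇒ V=11.1800 continue  boundary S*=-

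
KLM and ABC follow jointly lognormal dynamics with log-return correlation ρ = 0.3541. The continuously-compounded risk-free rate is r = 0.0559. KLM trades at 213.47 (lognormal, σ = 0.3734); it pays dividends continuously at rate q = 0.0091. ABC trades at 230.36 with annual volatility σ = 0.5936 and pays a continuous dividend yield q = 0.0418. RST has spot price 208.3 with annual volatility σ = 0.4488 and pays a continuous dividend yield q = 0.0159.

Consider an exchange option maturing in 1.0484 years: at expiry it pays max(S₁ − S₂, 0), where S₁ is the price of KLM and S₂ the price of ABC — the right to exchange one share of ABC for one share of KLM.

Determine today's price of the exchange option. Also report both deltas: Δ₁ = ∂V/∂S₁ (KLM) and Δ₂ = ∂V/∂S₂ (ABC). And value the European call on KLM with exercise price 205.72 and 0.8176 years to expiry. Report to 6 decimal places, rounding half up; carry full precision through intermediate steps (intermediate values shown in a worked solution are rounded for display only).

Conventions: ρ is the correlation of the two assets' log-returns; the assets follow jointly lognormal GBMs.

exchange price = 45.910438
Δ1 = 0.583639
Δ2 = -0.341548
price(KLM call K=205.72) = 35.725313

σ_eff = √(σ₁² + σ₂² − 2ρσ₁σ₂) = √(0.3734² + 0.5936² − 2·0.3541·0.3734·0.5936) = 0.578633
d₁ = (ln(S₁/S₂) + (q₂ − q₁ + σ_eff²/2)T) / (σ_eff√T) = (ln(213.47/230.36) + (0.0418 − 0.0091 + 0.167408)·1.0484) / 0.592470 = 0.225574
d₂ = d₁ − σ_eff√T = 0.225574 − 0.592470 = -0.366896
N(d₁) = 0.589234,  N(d₂) = 0.356848
V = S₁·e^{−q₁T}·N(d₁) − S₂·e^{−q₂T}·N(d₂) = 124.589412 − 78.678974 = 45.910438
Δ₁ = e^{−q₁T}·N(d₁) = 0.583639;  Δ₂ = −e^{−q₂T}·N(d₂) = -0.341548
[vanilla: KLM call K=205.72]
σ√T = 0.3734·√0.8176 = 0.337633
d₁ = (ln(S/K) + (r−q+σ²/2)T) / (σ√T) = (ln(213.47/205.72) + (0.0559−0.0091+0.3734²/2)·0.8176) / 0.337633 = (0.036980 + 0.095262) / 0.337633 = 0.391674
d₂ = d₁ − σ√T = 0.391674 − 0.337633 = 0.054041
e^{−rT} = 0.955325
e^{−qT} = 0.992587
N(d₁) = 0.652350,  N(d₂) = 0.521549
price = S·e^{−qT}·N(d₁) − K·e^{−rT}·N(d₂) = 138.224982 − 102.499669 = 35.725313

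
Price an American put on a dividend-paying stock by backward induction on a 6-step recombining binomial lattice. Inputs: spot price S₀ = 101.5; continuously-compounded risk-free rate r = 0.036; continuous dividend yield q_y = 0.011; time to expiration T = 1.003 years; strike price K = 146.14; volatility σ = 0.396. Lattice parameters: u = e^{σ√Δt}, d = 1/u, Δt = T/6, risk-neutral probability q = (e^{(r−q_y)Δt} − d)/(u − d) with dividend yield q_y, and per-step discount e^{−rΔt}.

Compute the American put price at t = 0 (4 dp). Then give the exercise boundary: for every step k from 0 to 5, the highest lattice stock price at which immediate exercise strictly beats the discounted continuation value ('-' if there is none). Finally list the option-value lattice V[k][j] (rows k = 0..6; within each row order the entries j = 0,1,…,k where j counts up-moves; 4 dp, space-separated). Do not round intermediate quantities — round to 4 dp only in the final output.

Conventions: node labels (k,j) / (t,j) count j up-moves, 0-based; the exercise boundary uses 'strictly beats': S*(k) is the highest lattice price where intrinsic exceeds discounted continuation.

price = 47.1019
boundary = - 86.3277 73.4233 86.3277 101.5000 119.3389
tree:
47.1019
59.8123 33.5131
72.7167 45.7718 20.2549
83.6921 59.8123 30.6809 8.8735
93.0269 72.7167 44.6400 15.4880 1.6021
100.9663 83.6921 59.8123 26.8011 3.0553 0.0000
107.7189 93.0269 72.7167 44.6400 5.8269 0.0000 0.0000

Δt=0.16717  u=1.17575  d=0.85052  q=0.47249  discount=0.99400
step 6 (expiry): payoffs max(K−S,0) = 107.7189 93.0269 72.7167 44.6400 5.8269 0.0000 0.0000
step 5: (k=5,j=0): S=45.1737, K−S=100.9663, hold=100.1724 ⇒ V=100.9663 exercise | (k=5,j=1): S=62.4479, K−S=83.6921, hold=82.9300 ⇒ V=83.6921 exercise | (k=5,j=2): S=86.3277, K−S=59.8123, hold=59.0941 ⇒ V=59.8123 exercise | (k=5,j=3): S=119.3389, K−S=26.8011, hold=26.1435 ⇒ V=26.8011 exercise | (k=5,j=4): S=164.9735, K−S=0.0000, hold=3.0553 ⇒ V=3.0553 continue | (k=5,j=5): S=228.0585, K−S=0.0000, hold=0.0000 ⇒ V=0.0000 continue  boundary S*=119.3389
step 4: (k=4,j=0): S=53.1131, K−S=93.0269, hold=92.2476 ⇒ V=93.0269 exercise | (k=4,j=1): S=73.4233, K−S=72.7167, hold=71.9747 ⇒ V=72.7167 exercise | (k=4,j=2): S=101.5000, K−S=44.6400, hold=43.9496 ⇒ V=44.6400 exercise | (k=4,j=3): S=140.3131, K−S=5.8269, hold=15.4880 ⇒ V=15.4880 continue | (k=4,j=4): S=193.9680, K−S=0.0000, hold=1.6021 ⇒ V=1.6021 continue  boundary S*=101.5000
step 3: (k=3,j=0): S=62.4479, K−S=83.6921, hold=82.9300 ⇒ V=83.6921 exercise | (k=3,j=1): S=86.3277, K−S=59.8123, hold=59.0941 ⇒ V=59.8123 exercise | (k=3,j=2): S=119.3389, K−S=26.8011, hold=30.6809 ⇒ V=30.6809 continue | (k=3,j=3): S=164.9735, K−S=0.0000, hold=8.8735 ⇒ V=8.8735 continue  boundary S*=86.3277
step 2: (k=2,j=0): S=73.4233, K−S=72.7167, hold=71.9747 ⇒ V=72.7167 exercise | (k=2,j=1): S=101.5000, K−S=44.6400, hold=45.7718 ⇒ V=45.7718 continue | (k=2,j=2): S=140.3131, K−S=5.8269, hold=20.2549 ⇒ V=20.2549 continue  boundary S*=73.4233
step 1: (k=1,j=0): S=86.3277, K−S=59.8123, hold=59.6256 ⇒ V=59.8123 exercise | (k=1,j=1): S=119.3389, K−S=26.8011, hold=33.5131 ⇒ V=33.5131 continue  boundary S*=86.3277
step 0: (k=0,j=0): S=101.5000, K−S=44.6400, hold=47.1019 ⇒ V=47.1019 continue  boundary S*=-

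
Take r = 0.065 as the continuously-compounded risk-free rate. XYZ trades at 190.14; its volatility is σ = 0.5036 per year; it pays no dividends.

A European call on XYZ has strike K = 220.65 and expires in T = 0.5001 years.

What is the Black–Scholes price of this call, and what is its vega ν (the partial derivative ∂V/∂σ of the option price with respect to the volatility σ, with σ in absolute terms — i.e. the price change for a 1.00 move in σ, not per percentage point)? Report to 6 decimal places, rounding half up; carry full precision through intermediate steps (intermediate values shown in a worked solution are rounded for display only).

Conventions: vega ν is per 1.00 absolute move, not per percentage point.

σ√T = 0.5036·√0.5001 = 0.356135
d₁ = (ln(S/K) + (r+σ²/2)T) / (σ√T) = (ln(190.14/220.65) + (0.065+0.5036²/2)·0.5001) / 0.356135 = (-0.148817 + 0.095922) / 0.356135 = -0.148524
d₂ = d₁ − σ√T = -0.148524 − 0.356135 = -0.504659
e^{−rT} = 0.968016
N(d₁) = 0.440964,  N(d₂) = 0.306899
Call price V = S·N(d₁) − K·e^{−rT}·N(d₂) = 83.844984 − 65.551447 = 18.293537
φ(d₁) = (1/√(2π))·e^{−d₁²/2} = 0.394566
ν = S·φ(d₁)·√T = 53.054451

price = 18.293537
ν = 53.054451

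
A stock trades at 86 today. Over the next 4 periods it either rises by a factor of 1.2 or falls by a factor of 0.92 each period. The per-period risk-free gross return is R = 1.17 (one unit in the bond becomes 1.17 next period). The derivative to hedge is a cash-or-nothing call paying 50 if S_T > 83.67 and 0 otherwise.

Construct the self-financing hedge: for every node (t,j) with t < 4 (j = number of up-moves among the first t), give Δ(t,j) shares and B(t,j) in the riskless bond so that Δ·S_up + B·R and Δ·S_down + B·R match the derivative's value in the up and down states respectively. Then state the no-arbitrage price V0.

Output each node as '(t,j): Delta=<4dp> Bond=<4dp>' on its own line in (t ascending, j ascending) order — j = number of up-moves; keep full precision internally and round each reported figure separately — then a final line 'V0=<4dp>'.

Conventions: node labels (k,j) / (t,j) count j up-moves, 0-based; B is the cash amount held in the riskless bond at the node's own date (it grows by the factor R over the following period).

Risk-neutral probability p* = (R−d)/(u−d) = (1.17−0.92)/(1.2−0.92) = 0.8929.
Expiry values: V(4,0)=0.0000, V(4,1)=0.0000, V(4,2)=50.0000, V(4,3)=50.0000, V(4,4)=50.0000
(3,0): S=66.9672. Δ = (V_up−V_dn)/(S_up−S_dn) = (0.0000−0.0000)/(80.3606−61.6098) = 0.0000. V = [p*·0.0000 + (1−p*)·0.0000]/1.17 = 0.0000. B = V − Δ·S = 0.0000.
(3,1): S=87.3485. Δ = (V_up−V_dn)/(S_up−S_dn) = (50.0000−0.0000)/(104.8182−80.3606) = 2.0444. V = [p*·50.0000 + (1−p*)·0.0000]/1.17 = 38.1563. B = V − Δ·S = -140.4151.
(3,2): S=113.9328. Δ = (V_up−V_dn)/(S_up−S_dn) = (50.0000−50.0000)/(136.7194−104.8182) = 0.0000. V = [p*·50.0000 + (1−p*)·50.0000]/1.17 = 42.7350. B = V − Δ·S = 42.7350.
(3,3): S=148.6080. Δ = (V_up−V_dn)/(S_up−S_dn) = (50.0000−50.0000)/(178.3296−136.7194) = 0.0000. V = [p*·50.0000 + (1−p*)·50.0000]/1.17 = 42.7350. B = V − Δ·S = 42.7350.
(2,0): S=72.7904. Δ = (V_up−V_dn)/(S_up−S_dn) = (38.1563−0.0000)/(87.3485−66.9672) = 1.8721. V = [p*·38.1563 + (1−p*)·0.0000]/1.17 = 29.1180. B = V − Δ·S = -107.1544.
(2,1): S=94.9440. Δ = (V_up−V_dn)/(S_up−S_dn) = (42.7350−38.1563)/(113.9328−87.3485) = 0.1722. V = [p*·42.7350 + (1−p*)·38.1563]/1.17 = 36.1064. B = V − Δ·S = 19.7537.
(2,2): S=123.8400. Δ = (V_up−V_dn)/(S_up−S_dn) = (42.7350−42.7350)/(148.6080−113.9328) = 0.0000. V = [p*·42.7350 + (1−p*)·42.7350]/1.17 = 36.5257. B = V − Δ·S = 36.5257.
(1,0): S=79.1200. Δ = (V_up−V_dn)/(S_up−S_dn) = (36.1064−29.1180)/(94.9440−72.7904) = 0.3154. V = [p*·36.1064 + (1−p*)·29.1180]/1.17 = 30.2202. B = V − Δ·S = 5.2619.
(1,1): S=103.2000. Δ = (V_up−V_dn)/(S_up−S_dn) = (36.5257−36.1064)/(123.8400−94.9440) = 0.0145. V = [p*·36.5257 + (1−p*)·36.1064]/1.17 = 31.1801. B = V − Δ·S = 29.6826.
(0,0): S=86.0000. Δ = (V_up−V_dn)/(S_up−S_dn) = (31.1801−30.2202)/(103.2000−79.1200) = 0.0399. V = [p*·31.1801 + (1−p*)·30.2202]/1.17 = 26.5618. B = V − Δ·S = 23.1334.
Sanity check at the root: Δ(0,0)·S0 + B(0,0) reproduces V0 = 26.5618.

(0,0): Delta=0.0399 Bond=23.1334
(1,0): Delta=0.3154 Bond=5.2619
(1,1): Delta=0.0145 Bond=29.6826
(2,0): Delta=1.8721 Bond=-107.1544
(2,1): Delta=0.1722 Bond=19.7537
(2,2): Delta=0.0000 Bond=36.5257
(3,0): Delta=0.0000 Bond=0.0000
(3,1): Delta=2.0444 Bond=-140.4151
(3,2): Delta=0.0000 Bond=42.7350
(3,3): Delta=0.0000 Bond=42.7350
V0=26.5618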